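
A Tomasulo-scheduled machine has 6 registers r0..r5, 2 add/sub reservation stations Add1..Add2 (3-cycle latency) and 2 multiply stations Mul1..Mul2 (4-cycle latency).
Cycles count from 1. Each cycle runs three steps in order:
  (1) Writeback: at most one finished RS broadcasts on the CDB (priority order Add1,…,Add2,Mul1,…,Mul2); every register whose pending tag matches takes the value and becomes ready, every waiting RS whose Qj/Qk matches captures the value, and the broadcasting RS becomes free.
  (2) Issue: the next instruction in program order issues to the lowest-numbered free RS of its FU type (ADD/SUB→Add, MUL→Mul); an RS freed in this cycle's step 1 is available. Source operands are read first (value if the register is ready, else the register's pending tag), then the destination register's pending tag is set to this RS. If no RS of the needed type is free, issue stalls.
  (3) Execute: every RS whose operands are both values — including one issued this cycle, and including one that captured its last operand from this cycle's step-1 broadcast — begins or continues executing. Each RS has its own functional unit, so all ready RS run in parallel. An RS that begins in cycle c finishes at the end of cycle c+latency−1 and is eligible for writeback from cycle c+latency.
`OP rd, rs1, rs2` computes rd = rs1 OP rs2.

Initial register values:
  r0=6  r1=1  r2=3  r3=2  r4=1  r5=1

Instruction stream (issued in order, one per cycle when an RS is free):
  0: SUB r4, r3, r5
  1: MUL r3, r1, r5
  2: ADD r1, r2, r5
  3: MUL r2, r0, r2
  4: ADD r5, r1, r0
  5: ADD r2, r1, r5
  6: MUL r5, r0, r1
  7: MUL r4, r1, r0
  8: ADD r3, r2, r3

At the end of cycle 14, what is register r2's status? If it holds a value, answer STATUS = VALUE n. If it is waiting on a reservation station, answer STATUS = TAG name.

  c1: issue SUB r4<-Add1  regs: r0:6,r1:1,r2:3,r3:2,r4:Add1,r5:1
  c2: issue MUL r3<-Mul1  regs: r0:6,r1:1,r2:3,r3:Mul1,r4:Add1,r5:1
  c3: issue ADD r1<-Add2  regs: r0:6,r1:Add2,r2:3,r3:Mul1,r4:Add1,r5:1
  c4: CDB Add1=1; issue MUL r2<-Mul2  regs: r0:6,r1:Add2,r2:Mul2,r3:Mul1,r4:1,r5:1
  c5: issue ADD r5<-Add1  regs: r0:6,r1:Add2,r2:Mul2,r3:Mul1,r4:1,r5:Add1
  c6: CDB Add2=4; issue ADD r2<-Add2  regs: r0:6,r1:4,r2:Add2,r3:Mul1,r4:1,r5:Add1
  c7: CDB Mul1=1; issue MUL r5<-Mul1  regs: r0:6,r1:4,r2:Add2,r3:1,r4:1,r5:Mul1
  c8: CDB Mul2=18; issue MUL r4<-Mul2  regs: r0:6,r1:4,r2:Add2,r3:1,r4:Mul2,r5:Mul1
  c9: CDB Add1=10; issue ADD r3<-Add1  regs: r0:6,r1:4,r2:Add2,r3:Add1,r4:Mul2,r5:Mul1
  c10: -  regs: r0:6,r1:4,r2:Add2,r3:Add1,r4:Mul2,r5:Mul1
  c11: CDB Mul1=24  regs: r0:6,r1:4,r2:Add2,r3:Add1,r4:Mul2,r5:24
  c12: CDB Add2=14  regs: r0:6,r1:4,r2:14,r3:Add1,r4:Mul2,r5:24
  c13: CDB Mul2=24  regs: r0:6,r1:4,r2:14,r3:Add1,r4:24,r5:24
  c14: -  regs: r0:6,r1:4,r2:14,r3:Add1,r4:24,r5:24

STATUS = VALUE 14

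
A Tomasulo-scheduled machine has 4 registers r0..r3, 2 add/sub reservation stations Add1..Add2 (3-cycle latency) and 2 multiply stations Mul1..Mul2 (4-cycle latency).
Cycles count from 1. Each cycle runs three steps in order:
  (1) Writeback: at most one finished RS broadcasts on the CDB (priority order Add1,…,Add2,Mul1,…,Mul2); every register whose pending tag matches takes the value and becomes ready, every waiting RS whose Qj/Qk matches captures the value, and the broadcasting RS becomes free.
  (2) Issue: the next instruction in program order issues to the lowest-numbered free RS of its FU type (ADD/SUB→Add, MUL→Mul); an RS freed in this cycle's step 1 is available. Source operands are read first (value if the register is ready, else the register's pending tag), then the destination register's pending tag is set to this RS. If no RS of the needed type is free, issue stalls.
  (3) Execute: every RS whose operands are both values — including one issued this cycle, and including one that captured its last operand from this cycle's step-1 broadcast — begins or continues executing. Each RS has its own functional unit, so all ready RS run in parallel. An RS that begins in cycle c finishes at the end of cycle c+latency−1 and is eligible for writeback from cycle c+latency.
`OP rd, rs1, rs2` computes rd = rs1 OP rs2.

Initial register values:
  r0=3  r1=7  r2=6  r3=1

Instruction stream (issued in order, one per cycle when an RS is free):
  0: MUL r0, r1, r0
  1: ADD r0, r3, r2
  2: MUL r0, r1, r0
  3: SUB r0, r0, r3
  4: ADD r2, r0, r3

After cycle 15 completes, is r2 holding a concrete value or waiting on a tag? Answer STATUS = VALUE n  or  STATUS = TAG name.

cycle 1: issue MUL r0<-Mul1 // r0:Mul1,r1:7,r2:6,r3:1
cycle 2: issue ADD r0<-Add1 // r0:Add1,r1:7,r2:6,r3:1
cycle 3: issue MUL r0<-Mul2 // r0:Mul2,r1:7,r2:6,r3:1
cycle 4: issue SUB r0<-Add2 // r0:Add2,r1:7,r2:6,r3:1
cycle 5: CDB Add1=7; issue ADD r2<-Add1 // r0:Add2,r1:7,r2:Add1,r3:1
cycle 6: CDB Mul1=21 // r0:Add2,r1:7,r2:Add1,r3:1
cycle 7: - // r0:Add2,r1:7,r2:Add1,r3:1
cycle 8: - // r0:Add2,r1:7,r2:Add1,r3:1
cycle 9: CDB Mul2=49 // r0:Add2,r1:7,r2:Add1,r3:1
cycle 10: - // r0:Add2,r1:7,r2:Add1,r3:1
cycle 11: - // r0:Add2,r1:7,r2:Add1,r3:1
cycle 12: CDB Add2=48 // r0:48,r1:7,r2:Add1,r3:1
cycle 13: - // r0:48,r1:7,r2:Add1,r3:1
cycle 14: - // r0:48,r1:7,r2:Add1,r3:1
cycle 15: CDB Add1=49 // r0:48,r1:7,r2:49,r3:1

STATUS = VALUE 49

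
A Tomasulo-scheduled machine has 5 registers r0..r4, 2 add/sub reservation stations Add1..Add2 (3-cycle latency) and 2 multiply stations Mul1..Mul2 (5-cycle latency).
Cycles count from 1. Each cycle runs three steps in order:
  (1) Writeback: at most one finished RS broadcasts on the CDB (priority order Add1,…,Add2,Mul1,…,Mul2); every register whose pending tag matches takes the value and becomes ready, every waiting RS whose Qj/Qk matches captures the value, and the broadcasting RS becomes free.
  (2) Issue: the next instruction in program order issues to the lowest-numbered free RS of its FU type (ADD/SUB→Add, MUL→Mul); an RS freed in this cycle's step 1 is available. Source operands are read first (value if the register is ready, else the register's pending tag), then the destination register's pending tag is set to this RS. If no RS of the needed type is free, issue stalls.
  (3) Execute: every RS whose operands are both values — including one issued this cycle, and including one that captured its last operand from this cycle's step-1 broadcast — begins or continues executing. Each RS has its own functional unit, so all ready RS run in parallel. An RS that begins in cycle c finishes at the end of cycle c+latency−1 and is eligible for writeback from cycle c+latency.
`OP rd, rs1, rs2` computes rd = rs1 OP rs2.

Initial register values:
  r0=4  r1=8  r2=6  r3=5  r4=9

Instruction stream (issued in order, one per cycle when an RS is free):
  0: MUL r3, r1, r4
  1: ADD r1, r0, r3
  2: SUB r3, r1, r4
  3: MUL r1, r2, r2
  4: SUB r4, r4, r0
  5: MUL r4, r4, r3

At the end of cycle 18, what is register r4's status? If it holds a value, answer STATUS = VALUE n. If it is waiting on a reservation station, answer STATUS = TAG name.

c1: issue MUL r3<-Mul1 | r0:4,r1:8,r2:6,r3:Mul1,r4:9
c2: issue ADD r1<-Add1 | r0:4,r1:Add1,r2:6,r3:Mul1,r4:9
c3: issue SUB r3<-Add2 | r0:4,r1:Add1,r2:6,r3:Add2,r4:9
c4: issue MUL r1<-Mul2 | r0:4,r1:Mul2,r2:6,r3:Add2,r4:9
c5: stall | r0:4,r1:Mul2,r2:6,r3:Add2,r4:9
c6: CDB Mul1=72; stall | r0:4,r1:Mul2,r2:6,r3:Add2,r4:9
c7: stall | r0:4,r1:Mul2,r2:6,r3:Add2,r4:9
c8: stall | r0:4,r1:Mul2,r2:6,r3:Add2,r4:9
c9: CDB Add1=76; issue SUB r4<-Add1 | r0:4,r1:Mul2,r2:6,r3:Add2,r4:Add1
c10: CDB Mul2=36; issue MUL r4<-Mul1 | r0:4,r1:36,r2:6,r3:Add2,r4:Mul1
c11: - | r0:4,r1:36,r2:6,r3:Add2,r4:Mul1
c12: CDB Add1=5 | r0:4,r1:36,r2:6,r3:Add2,r4:Mul1
c13: CDB Add2=67 | r0:4,r1:36,r2:6,r3:67,r4:Mul1
c14: - | r0:4,r1:36,r2:6,r3:67,r4:Mul1
c15: - | r0:4,r1:36,r2:6,r3:67,r4:Mul1
c16: - | r0:4,r1:36,r2:6,r3:67,r4:Mul1
c17: - | r0:4,r1:36,r2:6,r3:67,r4:Mul1
c18: CDB Mul1=335 | r0:4,r1:36,r2:6,r3:67,r4:335

STATUS = VALUE 335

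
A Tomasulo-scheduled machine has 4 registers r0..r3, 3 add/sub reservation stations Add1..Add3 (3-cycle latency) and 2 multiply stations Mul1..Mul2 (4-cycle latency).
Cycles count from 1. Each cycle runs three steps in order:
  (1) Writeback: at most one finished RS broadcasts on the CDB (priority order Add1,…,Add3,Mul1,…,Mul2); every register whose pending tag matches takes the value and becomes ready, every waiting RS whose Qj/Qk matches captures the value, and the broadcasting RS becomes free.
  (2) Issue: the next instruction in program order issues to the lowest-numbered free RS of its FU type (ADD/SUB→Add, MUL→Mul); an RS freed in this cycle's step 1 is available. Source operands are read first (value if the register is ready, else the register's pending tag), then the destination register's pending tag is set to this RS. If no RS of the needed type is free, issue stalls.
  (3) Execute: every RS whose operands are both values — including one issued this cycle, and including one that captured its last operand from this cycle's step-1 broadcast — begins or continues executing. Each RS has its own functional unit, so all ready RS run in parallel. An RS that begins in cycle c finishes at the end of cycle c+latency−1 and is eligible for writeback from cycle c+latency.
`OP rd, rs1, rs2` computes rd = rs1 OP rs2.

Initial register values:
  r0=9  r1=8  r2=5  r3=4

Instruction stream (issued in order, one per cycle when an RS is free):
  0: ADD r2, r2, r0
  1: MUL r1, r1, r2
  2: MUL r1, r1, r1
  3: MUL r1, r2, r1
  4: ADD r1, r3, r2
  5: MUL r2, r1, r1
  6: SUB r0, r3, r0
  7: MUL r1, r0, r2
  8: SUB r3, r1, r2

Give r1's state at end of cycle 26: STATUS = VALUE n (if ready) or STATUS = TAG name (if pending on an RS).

STATUS = VALUE -1620

  c1: issue ADD r2<-Add1  regs: r0:9,r1:8,r2:Add1,r3:4
  c2: issue MUL r1<-Mul1  regs: r0:9,r1:Mul1,r2:Add1,r3:4
  c3: issue MUL r1<-Mul2  regs: r0:9,r1:Mul2,r2:Add1,r3:4
  c4: CDB Add1=14; stall  regs: r0:9,r1:Mul2,r2:14,r3:4
  c5: stall  regs: r0:9,r1:Mul2,r2:14,r3:4
  c6: stall  regs: r0:9,r1:Mul2,r2:14,r3:4
  c7: stall  regs: r0:9,r1:Mul2,r2:14,r3:4
  c8: CDB Mul1=112; issue MUL r1<-Mul1  regs: r0:9,r1:Mul1,r2:14,r3:4
  c9: issue ADD r1<-Add1  regs: r0:9,r1:Add1,r2:14,r3:4
  c10: stall  regs: r0:9,r1:Add1,r2:14,r3:4
  c11: stall  regs: r0:9,r1:Add1,r2:14,r3:4
  c12: CDB Add1=18; stall  regs: r0:9,r1:18,r2:14,r3:4
  c13: CDB Mul2=12544; issue MUL r2<-Mul2  regs: r0:9,r1:18,r2:Mul2,r3:4
  c14: issue SUB r0<-Add1  regs: r0:Add1,r1:18,r2:Mul2,r3:4
  c15: stall  regs: r0:Add1,r1:18,r2:Mul2,r3:4
  c16: stall  regs: r0:Add1,r1:18,r2:Mul2,r3:4
  c17: CDB Add1=-5; stall  regs: r0:-5,r1:18,r2:Mul2,r3:4
  c18: CDB Mul1=175616; issue MUL r1<-Mul1  regs: r0:-5,r1:Mul1,r2:Mul2,r3:4
  c19: CDB Mul2=324; issue SUB r3<-Add1  regs: r0:-5,r1:Mul1,r2:324,r3:Add1
  c20: -  regs: r0:-5,r1:Mul1,r2:324,r3:Add1
  c21: -  regs: r0:-5,r1:Mul1,r2:324,r3:Add1
  c22: -  regs: r0:-5,r1:Mul1,r2:324,r3:Add1
  c23: CDB Mul1=-1620  regs: r0:-5,r1:-1620,r2:324,r3:Add1
  c24: -  regs: r0:-5,r1:-1620,r2:324,r3:Add1
  c25: -  regs: r0:-5,r1:-1620,r2:324,r3:Add1
  c26: CDB Add1=-1944  regs: r0:-5,r1:-1620,r2:324,r3:-1944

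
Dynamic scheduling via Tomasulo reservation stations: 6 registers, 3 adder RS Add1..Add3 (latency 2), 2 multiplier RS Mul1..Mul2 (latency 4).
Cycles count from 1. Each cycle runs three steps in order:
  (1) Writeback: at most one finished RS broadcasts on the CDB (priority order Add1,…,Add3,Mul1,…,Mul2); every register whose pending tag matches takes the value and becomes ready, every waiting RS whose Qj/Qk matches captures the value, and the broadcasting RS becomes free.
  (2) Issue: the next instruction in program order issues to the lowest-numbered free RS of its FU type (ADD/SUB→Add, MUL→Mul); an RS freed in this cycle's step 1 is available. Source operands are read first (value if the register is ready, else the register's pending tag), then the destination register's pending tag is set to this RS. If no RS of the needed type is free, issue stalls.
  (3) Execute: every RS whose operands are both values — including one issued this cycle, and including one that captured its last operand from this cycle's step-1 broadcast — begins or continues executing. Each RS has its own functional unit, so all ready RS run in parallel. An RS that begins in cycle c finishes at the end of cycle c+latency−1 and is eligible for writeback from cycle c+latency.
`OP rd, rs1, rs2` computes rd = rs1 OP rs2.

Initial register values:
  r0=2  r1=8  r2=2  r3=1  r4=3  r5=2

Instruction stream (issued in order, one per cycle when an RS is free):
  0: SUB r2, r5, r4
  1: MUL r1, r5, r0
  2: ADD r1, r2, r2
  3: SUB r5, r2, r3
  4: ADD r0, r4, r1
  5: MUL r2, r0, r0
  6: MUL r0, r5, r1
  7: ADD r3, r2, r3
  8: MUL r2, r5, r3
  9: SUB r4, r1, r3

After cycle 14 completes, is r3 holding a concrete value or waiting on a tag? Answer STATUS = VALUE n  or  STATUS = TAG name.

STATUS = VALUE 2

  c1: issue SUB r2<-Add1  regs: r0:2,r1:8,r2:Add1,r3:1,r4:3,r5:2
  c2: issue MUL r1<-Mul1  regs: r0:2,r1:Mul1,r2:Add1,r3:1,r4:3,r5:2
  c3: CDB Add1=-1; issue ADD r1<-Add1  regs: r0:2,r1:Add1,r2:-1,r3:1,r4:3,r5:2
  c4: issue SUB r5<-Add2  regs: r0:2,r1:Add1,r2:-1,r3:1,r4:3,r5:Add2
  c5: CDB Add1=-2; issue ADD r0<-Add1  regs: r0:Add1,r1:-2,r2:-1,r3:1,r4:3,r5:Add2
  c6: CDB Add2=-2; issue MUL r2<-Mul2  regs: r0:Add1,r1:-2,r2:Mul2,r3:1,r4:3,r5:-2
  c7: CDB Add1=1; stall  regs: r0:1,r1:-2,r2:Mul2,r3:1,r4:3,r5:-2
  c8: CDB Mul1=4; issue MUL r0<-Mul1  regs: r0:Mul1,r1:-2,r2:Mul2,r3:1,r4:3,r5:-2
  c9: issue ADD r3<-Add1  regs: r0:Mul1,r1:-2,r2:Mul2,r3:Add1,r4:3,r5:-2
  c10: stall  regs: r0:Mul1,r1:-2,r2:Mul2,r3:Add1,r4:3,r5:-2
  c11: CDB Mul2=1; issue MUL r2<-Mul2  regs: r0:Mul1,r1:-2,r2:Mul2,r3:Add1,r4:3,r5:-2
  c12: CDB Mul1=4; issue SUB r4<-Add2  regs: r0:4,r1:-2,r2:Mul2,r3:Add1,r4:Add2,r5:-2
  c13: CDB Add1=2  regs: r0:4,r1:-2,r2:Mul2,r3:2,r4:Add2,r5:-2
  c14: -  regs: r0:4,r1:-2,r2:Mul2,r3:2,r4:Add2,r5:-2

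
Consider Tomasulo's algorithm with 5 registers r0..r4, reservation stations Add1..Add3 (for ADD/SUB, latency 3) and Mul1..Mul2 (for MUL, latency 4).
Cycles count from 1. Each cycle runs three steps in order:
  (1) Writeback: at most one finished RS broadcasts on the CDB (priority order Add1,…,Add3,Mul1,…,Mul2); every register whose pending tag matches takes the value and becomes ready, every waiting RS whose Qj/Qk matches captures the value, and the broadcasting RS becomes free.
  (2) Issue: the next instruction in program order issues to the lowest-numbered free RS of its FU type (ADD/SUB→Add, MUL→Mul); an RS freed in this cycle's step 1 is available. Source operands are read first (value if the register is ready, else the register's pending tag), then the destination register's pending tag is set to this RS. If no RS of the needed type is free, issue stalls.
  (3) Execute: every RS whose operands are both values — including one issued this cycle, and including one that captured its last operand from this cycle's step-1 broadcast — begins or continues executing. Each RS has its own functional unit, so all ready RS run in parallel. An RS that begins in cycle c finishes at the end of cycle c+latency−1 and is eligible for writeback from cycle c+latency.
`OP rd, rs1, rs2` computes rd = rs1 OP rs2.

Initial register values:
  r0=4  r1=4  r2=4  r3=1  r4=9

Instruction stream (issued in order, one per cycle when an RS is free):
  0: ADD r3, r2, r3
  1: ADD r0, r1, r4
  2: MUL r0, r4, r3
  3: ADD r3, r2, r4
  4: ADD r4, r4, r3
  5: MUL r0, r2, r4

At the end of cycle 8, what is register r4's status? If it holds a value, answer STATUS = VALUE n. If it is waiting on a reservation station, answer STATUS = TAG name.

cycle 1: issue ADD r3<-Add1 // r0:4,r1:4,r2:4,r3:Add1,r4:9
cycle 2: issue ADD r0<-Add2 // r0:Add2,r1:4,r2:4,r3:Add1,r4:9
cycle 3: issue MUL r0<-Mul1 // r0:Mul1,r1:4,r2:4,r3:Add1,r4:9
cycle 4: CDB Add1=5; issue ADD r3<-Add1 // r0:Mul1,r1:4,r2:4,r3:Add1,r4:9
cycle 5: CDB Add2=13; issue ADD r4<-Add2 // r0:Mul1,r1:4,r2:4,r3:Add1,r4:Add2
cycle 6: issue MUL r0<-Mul2 // r0:Mul2,r1:4,r2:4,r3:Add1,r4:Add2
cycle 7: CDB Add1=13 // r0:Mul2,r1:4,r2:4,r3:13,r4:Add2
cycle 8: CDB Mul1=45 // r0:Mul2,r1:4,r2:4,r3:13,r4:Add2

STATUS = TAG Add2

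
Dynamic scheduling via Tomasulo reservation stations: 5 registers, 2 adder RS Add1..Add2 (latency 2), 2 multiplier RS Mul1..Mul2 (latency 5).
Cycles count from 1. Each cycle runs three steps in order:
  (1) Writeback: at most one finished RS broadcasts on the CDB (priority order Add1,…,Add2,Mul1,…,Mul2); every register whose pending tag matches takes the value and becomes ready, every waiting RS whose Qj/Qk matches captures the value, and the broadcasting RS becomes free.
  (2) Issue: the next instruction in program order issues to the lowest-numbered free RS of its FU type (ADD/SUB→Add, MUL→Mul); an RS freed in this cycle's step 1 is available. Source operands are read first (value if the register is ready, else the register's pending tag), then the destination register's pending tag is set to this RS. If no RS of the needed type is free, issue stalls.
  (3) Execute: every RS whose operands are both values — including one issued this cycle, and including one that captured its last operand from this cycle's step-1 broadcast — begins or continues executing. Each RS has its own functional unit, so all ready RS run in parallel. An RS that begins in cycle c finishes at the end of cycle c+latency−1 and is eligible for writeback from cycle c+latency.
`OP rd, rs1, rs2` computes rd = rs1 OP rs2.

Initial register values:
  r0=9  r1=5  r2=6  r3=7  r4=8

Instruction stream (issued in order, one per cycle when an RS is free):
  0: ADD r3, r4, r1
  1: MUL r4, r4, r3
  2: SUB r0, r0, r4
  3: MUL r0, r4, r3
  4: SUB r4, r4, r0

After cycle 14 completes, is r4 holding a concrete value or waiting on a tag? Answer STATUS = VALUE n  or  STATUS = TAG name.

STATUS = TAG Add2

  c1: issue ADD r3<-Add1  regs: r0:9,r1:5,r2:6,r3:Add1,r4:8
  c2: issue MUL r4<-Mul1  regs: r0:9,r1:5,r2:6,r3:Add1,r4:Mul1
  c3: CDB Add1=13; issue SUB r0<-Add1  regs: r0:Add1,r1:5,r2:6,r3:13,r4:Mul1
  c4: issue MUL r0<-Mul2  regs: r0:Mul2,r1:5,r2:6,r3:13,r4:Mul1
  c5: issue SUB r4<-Add2  regs: r0:Mul2,r1:5,r2:6,r3:13,r4:Add2
  c6: -  regs: r0:Mul2,r1:5,r2:6,r3:13,r4:Add2
  c7: -  regs: r0:Mul2,r1:5,r2:6,r3:13,r4:Add2
  c8: CDB Mul1=104  regs: r0:Mul2,r1:5,r2:6,r3:13,r4:Add2
  c9: -  regs: r0:Mul2,r1:5,r2:6,r3:13,r4:Add2
  c10: CDB Add1=-95  regs: r0:Mul2,r1:5,r2:6,r3:13,r4:Add2
  c11: -  regs: r0:Mul2,r1:5,r2:6,r3:13,r4:Add2
  c12: -  regs: r0:Mul2,r1:5,r2:6,r3:13,r4:Add2
  c13: CDB Mul2=1352  regs: r0:1352,r1:5,r2:6,r3:13,r4:Add2
  c14: -  regs: r0:1352,r1:5,r2:6,r3:13,r4:Add2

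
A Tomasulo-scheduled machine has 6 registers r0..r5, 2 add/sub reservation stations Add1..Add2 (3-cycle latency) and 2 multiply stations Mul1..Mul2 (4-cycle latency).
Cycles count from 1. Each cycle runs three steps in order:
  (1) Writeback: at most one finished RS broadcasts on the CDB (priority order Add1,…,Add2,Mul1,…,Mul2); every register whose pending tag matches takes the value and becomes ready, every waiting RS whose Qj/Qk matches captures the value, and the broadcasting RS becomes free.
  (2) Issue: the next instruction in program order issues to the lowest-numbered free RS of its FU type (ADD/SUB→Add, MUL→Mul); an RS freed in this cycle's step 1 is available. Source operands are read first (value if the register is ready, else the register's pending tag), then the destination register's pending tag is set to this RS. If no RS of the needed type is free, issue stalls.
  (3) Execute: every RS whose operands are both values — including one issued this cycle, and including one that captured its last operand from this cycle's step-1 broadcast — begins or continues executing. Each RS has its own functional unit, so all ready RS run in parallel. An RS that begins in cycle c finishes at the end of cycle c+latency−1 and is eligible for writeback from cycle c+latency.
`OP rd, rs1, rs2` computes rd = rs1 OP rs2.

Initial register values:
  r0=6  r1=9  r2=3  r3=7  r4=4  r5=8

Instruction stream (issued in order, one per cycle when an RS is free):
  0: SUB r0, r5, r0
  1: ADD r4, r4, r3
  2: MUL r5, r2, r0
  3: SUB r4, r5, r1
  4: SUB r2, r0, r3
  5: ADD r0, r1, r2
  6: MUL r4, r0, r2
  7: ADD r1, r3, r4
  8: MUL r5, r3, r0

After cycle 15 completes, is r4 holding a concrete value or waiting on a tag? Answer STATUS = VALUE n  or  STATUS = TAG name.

c1: issue SUB r0<-Add1 | r0:Add1,r1:9,r2:3,r3:7,r4:4,r5:8
c2: issue ADD r4<-Add2 | r0:Add1,r1:9,r2:3,r3:7,r4:Add2,r5:8
c3: issue MUL r5<-Mul1 | r0:Add1,r1:9,r2:3,r3:7,r4:Add2,r5:Mul1
c4: CDB Add1=2; issue SUB r4<-Add1 | r0:2,r1:9,r2:3,r3:7,r4:Add1,r5:Mul1
c5: CDB Add2=11; issue SUB r2<-Add2 | r0:2,r1:9,r2:Add2,r3:7,r4:Add1,r5:Mul1
c6: stall | r0:2,r1:9,r2:Add2,r3:7,r4:Add1,r5:Mul1
c7: stall | r0:2,r1:9,r2:Add2,r3:7,r4:Add1,r5:Mul1
c8: CDB Add2=-5; issue ADD r0<-Add2 | r0:Add2,r1:9,r2:-5,r3:7,r4:Add1,r5:Mul1
c9: CDB Mul1=6; issue MUL r4<-Mul1 | r0:Add2,r1:9,r2:-5,r3:7,r4:Mul1,r5:6
c10: stall | r0:Add2,r1:9,r2:-5,r3:7,r4:Mul1,r5:6
c11: CDB Add2=4; issue ADD r1<-Add2 | r0:4,r1:Add2,r2:-5,r3:7,r4:Mul1,r5:6
c12: CDB Add1=-3; issue MUL r5<-Mul2 | r0:4,r1:Add2,r2:-5,r3:7,r4:Mul1,r5:Mul2
c13: - | r0:4,r1:Add2,r2:-5,r3:7,r4:Mul1,r5:Mul2
c14: - | r0:4,r1:Add2,r2:-5,r3:7,r4:Mul1,r5:Mul2
c15: CDB Mul1=-20 | r0:4,r1:Add2,r2:-5,r3:7,r4:-20,r5:Mul2

STATUS = VALUE -20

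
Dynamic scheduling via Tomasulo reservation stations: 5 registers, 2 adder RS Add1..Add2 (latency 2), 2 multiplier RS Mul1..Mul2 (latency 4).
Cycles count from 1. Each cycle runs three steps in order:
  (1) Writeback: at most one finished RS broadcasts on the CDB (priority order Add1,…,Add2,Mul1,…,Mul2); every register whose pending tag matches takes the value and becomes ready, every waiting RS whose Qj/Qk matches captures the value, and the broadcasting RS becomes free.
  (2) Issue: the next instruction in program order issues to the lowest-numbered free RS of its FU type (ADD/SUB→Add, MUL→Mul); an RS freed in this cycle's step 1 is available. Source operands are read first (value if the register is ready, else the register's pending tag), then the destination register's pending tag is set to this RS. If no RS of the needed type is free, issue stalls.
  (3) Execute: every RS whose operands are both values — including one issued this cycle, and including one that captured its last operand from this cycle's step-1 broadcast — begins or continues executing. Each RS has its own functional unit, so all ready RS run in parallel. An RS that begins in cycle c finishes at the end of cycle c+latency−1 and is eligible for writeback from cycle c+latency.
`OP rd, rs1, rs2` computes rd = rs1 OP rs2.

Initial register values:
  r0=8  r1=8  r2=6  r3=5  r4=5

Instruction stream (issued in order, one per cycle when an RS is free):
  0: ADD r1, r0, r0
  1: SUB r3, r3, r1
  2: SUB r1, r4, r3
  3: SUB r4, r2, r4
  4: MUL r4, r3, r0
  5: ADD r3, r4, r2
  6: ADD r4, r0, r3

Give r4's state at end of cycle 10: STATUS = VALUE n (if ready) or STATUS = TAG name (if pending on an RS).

STATUS = TAG Add2

c1: issue ADD r1<-Add1 | r0:8,r1:Add1,r2:6,r3:5,r4:5
c2: issue SUB r3<-Add2 | r0:8,r1:Add1,r2:6,r3:Add2,r4:5
c3: CDB Add1=16; issue SUB r1<-Add1 | r0:8,r1:Add1,r2:6,r3:Add2,r4:5
c4: stall | r0:8,r1:Add1,r2:6,r3:Add2,r4:5
c5: CDB Add2=-11; issue SUB r4<-Add2 | r0:8,r1:Add1,r2:6,r3:-11,r4:Add2
c6: issue MUL r4<-Mul1 | r0:8,r1:Add1,r2:6,r3:-11,r4:Mul1
c7: CDB Add1=16; issue ADD r3<-Add1 | r0:8,r1:16,r2:6,r3:Add1,r4:Mul1
c8: CDB Add2=1; issue ADD r4<-Add2 | r0:8,r1:16,r2:6,r3:Add1,r4:Add2
c9: - | r0:8,r1:16,r2:6,r3:Add1,r4:Add2
c10: CDB Mul1=-88 | r0:8,r1:16,r2:6,r3:Add1,r4:Add2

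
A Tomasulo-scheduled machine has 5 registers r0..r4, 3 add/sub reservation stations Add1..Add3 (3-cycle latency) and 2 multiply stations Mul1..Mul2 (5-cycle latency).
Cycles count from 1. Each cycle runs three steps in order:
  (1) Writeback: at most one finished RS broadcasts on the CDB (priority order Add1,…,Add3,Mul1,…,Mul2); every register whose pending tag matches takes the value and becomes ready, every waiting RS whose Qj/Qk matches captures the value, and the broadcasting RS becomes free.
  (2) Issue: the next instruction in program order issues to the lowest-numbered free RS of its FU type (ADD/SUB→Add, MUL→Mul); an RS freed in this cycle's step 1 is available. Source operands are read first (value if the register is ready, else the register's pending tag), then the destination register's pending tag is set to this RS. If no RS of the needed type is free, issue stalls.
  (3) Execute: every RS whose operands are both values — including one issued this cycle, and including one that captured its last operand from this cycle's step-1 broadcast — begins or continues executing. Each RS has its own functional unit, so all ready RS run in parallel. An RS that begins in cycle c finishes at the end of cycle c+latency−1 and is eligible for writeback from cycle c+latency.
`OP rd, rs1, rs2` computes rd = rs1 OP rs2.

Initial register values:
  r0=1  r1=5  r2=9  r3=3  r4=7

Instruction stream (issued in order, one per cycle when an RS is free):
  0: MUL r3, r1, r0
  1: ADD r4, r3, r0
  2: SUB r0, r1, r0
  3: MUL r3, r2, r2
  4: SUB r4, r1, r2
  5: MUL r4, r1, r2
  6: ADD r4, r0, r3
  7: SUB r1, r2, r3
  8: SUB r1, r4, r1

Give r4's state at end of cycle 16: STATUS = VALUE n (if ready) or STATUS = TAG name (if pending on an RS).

cycle 1: issue MUL r3<-Mul1 // r0:1,r1:5,r2:9,r3:Mul1,r4:7
cycle 2: issue ADD r4<-Add1 // r0:1,r1:5,r2:9,r3:Mul1,r4:Add1
cycle 3: issue SUB r0<-Add2 // r0:Add2,r1:5,r2:9,r3:Mul1,r4:Add1
cycle 4: issue MUL r3<-Mul2 // r0:Add2,r1:5,r2:9,r3:Mul2,r4:Add1
cycle 5: issue SUB r4<-Add3 // r0:Add2,r1:5,r2:9,r3:Mul2,r4:Add3
cycle 6: CDB Add2=4; stall // r0:4,r1:5,r2:9,r3:Mul2,r4:Add3
cycle 7: CDB Mul1=5; issue MUL r4<-Mul1 // r0:4,r1:5,r2:9,r3:Mul2,r4:Mul1
cycle 8: CDB Add3=-4; issue ADD r4<-Add2 // r0:4,r1:5,r2:9,r3:Mul2,r4:Add2
cycle 9: CDB Mul2=81; issue SUB r1<-Add3 // r0:4,r1:Add3,r2:9,r3:81,r4:Add2
cycle 10: CDB Add1=6; issue SUB r1<-Add1 // r0:4,r1:Add1,r2:9,r3:81,r4:Add2
cycle 11: - // r0:4,r1:Add1,r2:9,r3:81,r4:Add2
cycle 12: CDB Add2=85 // r0:4,r1:Add1,r2:9,r3:81,r4:85
cycle 13: CDB Add3=-72 // r0:4,r1:Add1,r2:9,r3:81,r4:85
cycle 14: CDB Mul1=45 // r0:4,r1:Add1,r2:9,r3:81,r4:85
cycle 15: - // r0:4,r1:Add1,r2:9,r3:81,r4:85
cycle 16: CDB Add1=157 // r0:4,r1:157,r2:9,r3:81,r4:85

STATUS = VALUE 85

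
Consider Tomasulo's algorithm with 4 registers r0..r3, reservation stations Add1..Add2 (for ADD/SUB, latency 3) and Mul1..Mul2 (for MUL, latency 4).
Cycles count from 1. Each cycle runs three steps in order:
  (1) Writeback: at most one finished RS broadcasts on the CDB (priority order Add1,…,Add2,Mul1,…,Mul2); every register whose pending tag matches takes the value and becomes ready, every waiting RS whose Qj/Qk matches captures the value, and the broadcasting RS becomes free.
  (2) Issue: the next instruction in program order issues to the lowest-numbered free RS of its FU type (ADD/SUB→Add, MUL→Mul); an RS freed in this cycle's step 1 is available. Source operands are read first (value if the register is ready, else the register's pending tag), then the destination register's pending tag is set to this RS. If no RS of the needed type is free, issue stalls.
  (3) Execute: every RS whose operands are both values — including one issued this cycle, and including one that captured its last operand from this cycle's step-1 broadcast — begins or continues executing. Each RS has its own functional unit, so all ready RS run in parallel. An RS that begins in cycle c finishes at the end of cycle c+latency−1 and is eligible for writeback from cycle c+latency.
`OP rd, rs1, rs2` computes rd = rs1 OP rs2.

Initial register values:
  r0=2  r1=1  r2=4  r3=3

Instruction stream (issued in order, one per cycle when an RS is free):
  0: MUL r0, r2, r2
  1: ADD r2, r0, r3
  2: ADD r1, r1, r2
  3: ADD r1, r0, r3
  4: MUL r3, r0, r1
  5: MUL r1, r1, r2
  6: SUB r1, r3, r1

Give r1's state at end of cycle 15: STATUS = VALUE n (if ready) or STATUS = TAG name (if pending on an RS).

STATUS = TAG Add1

cycle 1: issue MUL r0<-Mul1 // r0:Mul1,r1:1,r2:4,r3:3
cycle 2: issue ADD r2<-Add1 // r0:Mul1,r1:1,r2:Add1,r3:3
cycle 3: issue ADD r1<-Add2 // r0:Mul1,r1:Add2,r2:Add1,r3:3
cycle 4: stall // r0:Mul1,r1:Add2,r2:Add1,r3:3
cycle 5: CDB Mul1=16; stall // r0:16,r1:Add2,r2:Add1,r3:3
cycle 6: stall // r0:16,r1:Add2,r2:Add1,r3:3
cycle 7: stall // r0:16,r1:Add2,r2:Add1,r3:3
cycle 8: CDB Add1=19; issue ADD r1<-Add1 // r0:16,r1:Add1,r2:19,r3:3
cycle 9: issue MUL r3<-Mul1 // r0:16,r1:Add1,r2:19,r3:Mul1
cycle 10: issue MUL r1<-Mul2 // r0:16,r1:Mul2,r2:19,r3:Mul1
cycle 11: CDB Add1=19; issue SUB r1<-Add1 // r0:16,r1:Add1,r2:19,r3:Mul1
cycle 12: CDB Add2=20 // r0:16,r1:Add1,r2:19,r3:Mul1
cycle 13: - // r0:16,r1:Add1,r2:19,r3:Mul1
cycle 14: - // r0:16,r1:Add1,r2:19,r3:Mul1
cycle 15: CDB Mul1=304 // r0:16,r1:Add1,r2:19,r3:304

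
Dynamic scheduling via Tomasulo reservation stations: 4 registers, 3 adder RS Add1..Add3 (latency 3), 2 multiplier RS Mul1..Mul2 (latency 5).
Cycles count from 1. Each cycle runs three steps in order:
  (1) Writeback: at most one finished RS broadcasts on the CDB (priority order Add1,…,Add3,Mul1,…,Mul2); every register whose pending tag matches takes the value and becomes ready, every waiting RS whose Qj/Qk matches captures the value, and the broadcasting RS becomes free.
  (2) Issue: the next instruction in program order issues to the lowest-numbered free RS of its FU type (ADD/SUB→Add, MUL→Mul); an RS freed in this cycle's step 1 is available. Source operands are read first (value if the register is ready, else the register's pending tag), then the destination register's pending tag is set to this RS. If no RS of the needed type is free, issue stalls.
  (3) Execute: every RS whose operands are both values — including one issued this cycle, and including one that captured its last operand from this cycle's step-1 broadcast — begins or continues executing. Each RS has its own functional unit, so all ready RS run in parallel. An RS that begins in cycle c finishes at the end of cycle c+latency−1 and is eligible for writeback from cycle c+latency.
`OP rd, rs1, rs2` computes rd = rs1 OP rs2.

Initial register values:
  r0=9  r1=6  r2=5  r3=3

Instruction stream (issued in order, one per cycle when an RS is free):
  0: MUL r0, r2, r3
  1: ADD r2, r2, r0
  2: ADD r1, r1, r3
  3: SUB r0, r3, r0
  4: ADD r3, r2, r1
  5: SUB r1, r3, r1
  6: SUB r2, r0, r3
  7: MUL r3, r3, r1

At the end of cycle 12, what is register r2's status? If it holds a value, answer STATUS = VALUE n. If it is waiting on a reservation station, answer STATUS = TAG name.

STATUS = TAG Add3

  c1: issue MUL r0<-Mul1  regs: r0:Mul1,r1:6,r2:5,r3:3
  c2: issue ADD r2<-Add1  regs: r0:Mul1,r1:6,r2:Add1,r3:3
  c3: issue ADD r1<-Add2  regs: r0:Mul1,r1:Add2,r2:Add1,r3:3
  c4: issue SUB r0<-Add3  regs: r0:Add3,r1:Add2,r2:Add1,r3:3
  c5: stall  regs: r0:Add3,r1:Add2,r2:Add1,r3:3
  c6: CDB Add2=9; issue ADD r3<-Add2  regs: r0:Add3,r1:9,r2:Add1,r3:Add2
  c7: CDB Mul1=15; stall  regs: r0:Add3,r1:9,r2:Add1,r3:Add2
  c8: stall  regs: r0:Add3,r1:9,r2:Add1,r3:Add2
  c9: stall  regs: r0:Add3,r1:9,r2:Add1,r3:Add2
  c10: CDB Add1=20; issue SUB r1<-Add1  regs: r0:Add3,r1:Add1,r2:20,r3:Add2
  c11: CDB Add3=-12; issue SUB r2<-Add3  regs: r0:-12,r1:Add1,r2:Add3,r3:Add2
  c12: issue MUL r3<-Mul1  regs: r0:-12,r1:Add1,r2:Add3,r3:Mul1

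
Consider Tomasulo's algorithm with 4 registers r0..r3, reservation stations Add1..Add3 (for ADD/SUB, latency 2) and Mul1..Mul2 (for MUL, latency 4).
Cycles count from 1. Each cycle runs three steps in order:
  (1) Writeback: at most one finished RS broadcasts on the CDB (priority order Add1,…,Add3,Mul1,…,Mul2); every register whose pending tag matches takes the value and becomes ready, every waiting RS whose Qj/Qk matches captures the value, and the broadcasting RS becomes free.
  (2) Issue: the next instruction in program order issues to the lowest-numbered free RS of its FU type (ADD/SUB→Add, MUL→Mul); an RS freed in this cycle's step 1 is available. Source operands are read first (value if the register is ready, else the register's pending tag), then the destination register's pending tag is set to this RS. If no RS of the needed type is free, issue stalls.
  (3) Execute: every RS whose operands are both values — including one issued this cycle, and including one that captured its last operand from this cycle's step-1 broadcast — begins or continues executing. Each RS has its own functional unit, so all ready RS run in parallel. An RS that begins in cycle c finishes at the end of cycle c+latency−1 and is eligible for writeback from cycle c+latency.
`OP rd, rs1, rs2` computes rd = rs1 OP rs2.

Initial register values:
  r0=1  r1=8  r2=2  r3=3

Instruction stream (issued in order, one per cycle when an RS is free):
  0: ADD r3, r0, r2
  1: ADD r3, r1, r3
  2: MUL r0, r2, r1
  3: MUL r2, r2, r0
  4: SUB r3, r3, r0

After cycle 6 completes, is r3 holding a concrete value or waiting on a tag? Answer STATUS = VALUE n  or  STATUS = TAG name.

STATUS = TAG Add1

cycle 1: issue ADD r3<-Add1 // r0:1,r1:8,r2:2,r3:Add1
cycle 2: issue ADD r3<-Add2 // r0:1,r1:8,r2:2,r3:Add2
cycle 3: CDB Add1=3; issue MUL r0<-Mul1 // r0:Mul1,r1:8,r2:2,r3:Add2
cycle 4: issue MUL r2<-Mul2 // r0:Mul1,r1:8,r2:Mul2,r3:Add2
cycle 5: CDB Add2=11; issue SUB r3<-Add1 // r0:Mul1,r1:8,r2:Mul2,r3:Add1
cycle 6: - // r0:Mul1,r1:8,r2:Mul2,r3:Add1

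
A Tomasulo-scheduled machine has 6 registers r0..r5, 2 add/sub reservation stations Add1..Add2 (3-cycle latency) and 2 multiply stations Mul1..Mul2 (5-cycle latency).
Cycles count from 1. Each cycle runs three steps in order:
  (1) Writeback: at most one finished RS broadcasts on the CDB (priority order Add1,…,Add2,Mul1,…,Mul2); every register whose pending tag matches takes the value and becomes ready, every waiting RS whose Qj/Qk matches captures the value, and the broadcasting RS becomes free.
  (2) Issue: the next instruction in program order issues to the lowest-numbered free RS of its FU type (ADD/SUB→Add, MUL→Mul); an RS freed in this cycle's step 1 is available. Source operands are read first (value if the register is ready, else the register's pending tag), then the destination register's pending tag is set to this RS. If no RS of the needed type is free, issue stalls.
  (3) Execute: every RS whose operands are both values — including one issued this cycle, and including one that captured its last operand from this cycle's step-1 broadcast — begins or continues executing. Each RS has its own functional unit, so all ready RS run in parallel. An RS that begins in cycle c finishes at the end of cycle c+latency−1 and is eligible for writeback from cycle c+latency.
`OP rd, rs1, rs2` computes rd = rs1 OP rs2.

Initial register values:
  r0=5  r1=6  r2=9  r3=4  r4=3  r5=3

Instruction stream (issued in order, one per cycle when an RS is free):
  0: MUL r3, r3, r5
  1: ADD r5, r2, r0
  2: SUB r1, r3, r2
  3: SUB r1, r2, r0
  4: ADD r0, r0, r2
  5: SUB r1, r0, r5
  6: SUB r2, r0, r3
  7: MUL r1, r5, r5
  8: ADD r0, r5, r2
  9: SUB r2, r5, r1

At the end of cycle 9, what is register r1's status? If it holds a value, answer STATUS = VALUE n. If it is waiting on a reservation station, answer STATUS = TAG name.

STATUS = TAG Add2

c1: issue MUL r3<-Mul1 | r0:5,r1:6,r2:9,r3:Mul1,r4:3,r5:3
c2: issue ADD r5<-Add1 | r0:5,r1:6,r2:9,r3:Mul1,r4:3,r5:Add1
c3: issue SUB r1<-Add2 | r0:5,r1:Add2,r2:9,r3:Mul1,r4:3,r5:Add1
c4: stall | r0:5,r1:Add2,r2:9,r3:Mul1,r4:3,r5:Add1
c5: CDB Add1=14; issue SUB r1<-Add1 | r0:5,r1:Add1,r2:9,r3:Mul1,r4:3,r5:14
c6: CDB Mul1=12; stall | r0:5,r1:Add1,r2:9,r3:12,r4:3,r5:14
c7: stall | r0:5,r1:Add1,r2:9,r3:12,r4:3,r5:14
c8: CDB Add1=4; issue ADD r0<-Add1 | r0:Add1,r1:4,r2:9,r3:12,r4:3,r5:14
c9: CDB Add2=3; issue SUB r1<-Add2 | r0:Add1,r1:Add2,r2:9,r3:12,r4:3,r5:14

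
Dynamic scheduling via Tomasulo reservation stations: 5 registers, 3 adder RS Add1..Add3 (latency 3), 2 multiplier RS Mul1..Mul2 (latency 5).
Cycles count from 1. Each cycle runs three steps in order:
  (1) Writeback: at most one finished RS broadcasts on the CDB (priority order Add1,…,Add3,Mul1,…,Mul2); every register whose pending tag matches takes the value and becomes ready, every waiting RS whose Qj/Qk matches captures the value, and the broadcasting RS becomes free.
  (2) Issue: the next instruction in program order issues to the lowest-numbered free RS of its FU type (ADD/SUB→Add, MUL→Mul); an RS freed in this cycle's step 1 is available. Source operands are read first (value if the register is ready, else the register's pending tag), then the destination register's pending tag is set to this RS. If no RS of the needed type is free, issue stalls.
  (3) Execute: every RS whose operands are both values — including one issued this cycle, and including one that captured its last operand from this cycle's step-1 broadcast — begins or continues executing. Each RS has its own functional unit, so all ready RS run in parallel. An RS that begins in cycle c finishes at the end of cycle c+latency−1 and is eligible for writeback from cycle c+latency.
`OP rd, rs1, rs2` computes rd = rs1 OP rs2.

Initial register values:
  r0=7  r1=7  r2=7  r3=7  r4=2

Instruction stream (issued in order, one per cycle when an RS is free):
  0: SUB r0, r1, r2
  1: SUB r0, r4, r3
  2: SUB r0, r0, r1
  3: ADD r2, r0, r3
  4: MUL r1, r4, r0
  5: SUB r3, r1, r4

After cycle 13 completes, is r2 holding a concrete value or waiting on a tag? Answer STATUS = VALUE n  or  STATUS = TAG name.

c1: issue SUB r0<-Add1 | r0:Add1,r1:7,r2:7,r3:7,r4:2
c2: issue SUB r0<-Add2 | r0:Add2,r1:7,r2:7,r3:7,r4:2
c3: issue SUB r0<-Add3 | r0:Add3,r1:7,r2:7,r3:7,r4:2
c4: CDB Add1=0; issue ADD r2<-Add1 | r0:Add3,r1:7,r2:Add1,r3:7,r4:2
c5: CDB Add2=-5; issue MUL r1<-Mul1 | r0:Add3,r1:Mul1,r2:Add1,r3:7,r4:2
c6: issue SUB r3<-Add2 | r0:Add3,r1:Mul1,r2:Add1,r3:Add2,r4:2
c7: - | r0:Add3,r1:Mul1,r2:Add1,r3:Add2,r4:2
c8: CDB Add3=-12 | r0:-12,r1:Mul1,r2:Add1,r3:Add2,r4:2
c9: - | r0:-12,r1:Mul1,r2:Add1,r3:Add2,r4:2
c10: - | r0:-12,r1:Mul1,r2:Add1,r3:Add2,r4:2
c11: CDB Add1=-5 | r0:-12,r1:Mul1,r2:-5,r3:Add2,r4:2
c12: - | r0:-12,r1:Mul1,r2:-5,r3:Add2,r4:2
c13: CDB Mul1=-24 | r0:-12,r1:-24,r2:-5,r3:Add2,r4:2

STATUS = VALUE -5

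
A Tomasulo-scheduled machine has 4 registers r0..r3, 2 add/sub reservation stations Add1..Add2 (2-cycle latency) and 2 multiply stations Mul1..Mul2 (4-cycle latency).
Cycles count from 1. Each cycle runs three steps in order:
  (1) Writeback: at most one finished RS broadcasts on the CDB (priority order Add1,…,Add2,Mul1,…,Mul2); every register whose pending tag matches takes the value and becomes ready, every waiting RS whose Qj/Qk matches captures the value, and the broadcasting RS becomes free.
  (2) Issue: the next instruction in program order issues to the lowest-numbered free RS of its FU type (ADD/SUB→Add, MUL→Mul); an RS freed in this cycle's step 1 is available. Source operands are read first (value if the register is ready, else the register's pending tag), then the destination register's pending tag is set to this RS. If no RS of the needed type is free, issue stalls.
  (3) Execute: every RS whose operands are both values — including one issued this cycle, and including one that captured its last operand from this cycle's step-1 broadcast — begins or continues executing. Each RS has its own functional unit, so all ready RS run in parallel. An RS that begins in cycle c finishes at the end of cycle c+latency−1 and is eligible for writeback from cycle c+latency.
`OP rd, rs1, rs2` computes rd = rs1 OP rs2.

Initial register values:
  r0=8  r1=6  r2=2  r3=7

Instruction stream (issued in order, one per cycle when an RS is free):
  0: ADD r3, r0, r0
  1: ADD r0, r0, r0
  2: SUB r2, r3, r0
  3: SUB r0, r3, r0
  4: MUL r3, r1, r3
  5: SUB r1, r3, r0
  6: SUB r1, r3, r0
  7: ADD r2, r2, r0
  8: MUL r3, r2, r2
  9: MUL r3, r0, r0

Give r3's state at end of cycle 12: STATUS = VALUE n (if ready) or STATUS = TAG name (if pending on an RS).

STATUS = TAG Mul1

c1: issue ADD r3<-Add1 | r0:8,r1:6,r2:2,r3:Add1
c2: issue ADD r0<-Add2 | r0:Add2,r1:6,r2:2,r3:Add1
c3: CDB Add1=16; issue SUB r2<-Add1 | r0:Add2,r1:6,r2:Add1,r3:16
c4: CDB Add2=16; issue SUB r0<-Add2 | r0:Add2,r1:6,r2:Add1,r3:16
c5: issue MUL r3<-Mul1 | r0:Add2,r1:6,r2:Add1,r3:Mul1
c6: CDB Add1=0; issue SUB r1<-Add1 | r0:Add2,r1:Add1,r2:0,r3:Mul1
c7: CDB Add2=0; issue SUB r1<-Add2 | r0:0,r1:Add2,r2:0,r3:Mul1
c8: stall | r0:0,r1:Add2,r2:0,r3:Mul1
c9: CDB Mul1=96; stall | r0:0,r1:Add2,r2:0,r3:96
c10: stall | r0:0,r1:Add2,r2:0,r3:96
c11: CDB Add1=96; issue ADD r2<-Add1 | r0:0,r1:Add2,r2:Add1,r3:96
c12: CDB Add2=96; issue MUL r3<-Mul1 | r0:0,r1:96,r2:Add1,r3:Mul1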